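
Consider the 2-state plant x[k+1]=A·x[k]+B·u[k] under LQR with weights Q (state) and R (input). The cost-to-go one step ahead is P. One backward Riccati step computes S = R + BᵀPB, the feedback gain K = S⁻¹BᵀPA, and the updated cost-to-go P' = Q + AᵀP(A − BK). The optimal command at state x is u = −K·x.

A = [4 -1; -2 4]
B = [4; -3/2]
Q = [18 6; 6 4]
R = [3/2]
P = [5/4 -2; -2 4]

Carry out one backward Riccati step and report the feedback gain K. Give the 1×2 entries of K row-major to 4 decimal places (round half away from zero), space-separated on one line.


1.1009 -1.1743

BᵀP = [8.0000 -14.0000]
S = R + BᵀPB = [3/2] + [53.0000] = [54.5000]
BᵀPA = [60.0000 -64.0000]
K = S⁻¹·BᵀPA = [1.1009 -1.1743]
A−BK = [-0.4037 3.6972; -0.3486 2.2385]
AᵀP(A−BK) = [1.9450 -2.5413; -2.5413 6.0940]
P' = Q + AᵀP(A−BK) = [19.9450 3.4587; 3.4587 10.0940]
tr(P') = 30.0390


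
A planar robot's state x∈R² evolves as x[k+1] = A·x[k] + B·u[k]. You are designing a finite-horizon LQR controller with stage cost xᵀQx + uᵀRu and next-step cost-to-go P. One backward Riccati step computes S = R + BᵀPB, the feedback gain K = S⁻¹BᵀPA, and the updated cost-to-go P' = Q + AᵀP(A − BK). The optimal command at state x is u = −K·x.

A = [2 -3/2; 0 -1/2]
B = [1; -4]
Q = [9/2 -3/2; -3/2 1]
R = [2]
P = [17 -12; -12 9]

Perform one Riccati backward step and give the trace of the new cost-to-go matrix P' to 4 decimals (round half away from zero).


BᵀP = [65.0000 -48.0000]
S = R + BᵀPB = [2] + [257.0000] = [259.0000]
BᵀPA = [130.0000 -73.5000]
K = S⁻¹·BᵀPA = [0.5019 -0.2838]
A−BK = [1.4981 -1.2162; 2.0077 -1.6351]
AᵀP(A−BK) = [2.7490 -2.1081; -2.1081 1.6419]
P' = Q + AᵀP(A−BK) = [7.2490 -3.6081; -3.6081 2.6419]
tr(P') = 9.8909

9.8909


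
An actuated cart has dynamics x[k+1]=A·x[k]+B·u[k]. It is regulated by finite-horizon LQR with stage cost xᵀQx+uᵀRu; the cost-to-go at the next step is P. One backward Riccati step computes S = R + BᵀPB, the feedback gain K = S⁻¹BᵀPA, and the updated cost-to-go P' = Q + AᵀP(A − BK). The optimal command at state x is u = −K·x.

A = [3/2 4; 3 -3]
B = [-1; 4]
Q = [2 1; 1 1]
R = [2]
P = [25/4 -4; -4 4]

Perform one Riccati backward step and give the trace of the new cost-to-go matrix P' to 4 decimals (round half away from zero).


BᵀP = [-22.2500 20.0000]
S = R + BᵀPB = [2] + [102.2500] = [104.2500]
BᵀPA = [26.6250 -149.0000]
K = S⁻¹·BᵀPA = [0.2554 -1.4293]
A−BK = [1.7554 2.5707; 1.9784 2.7170]
AᵀP(A−BK) = [7.2626 9.5540; 9.5540 19.0408]
P' = Q + AᵀP(A−BK) = [9.2626 10.5540; 10.5540 20.0408]
tr(P') = 29.3034

29.3034


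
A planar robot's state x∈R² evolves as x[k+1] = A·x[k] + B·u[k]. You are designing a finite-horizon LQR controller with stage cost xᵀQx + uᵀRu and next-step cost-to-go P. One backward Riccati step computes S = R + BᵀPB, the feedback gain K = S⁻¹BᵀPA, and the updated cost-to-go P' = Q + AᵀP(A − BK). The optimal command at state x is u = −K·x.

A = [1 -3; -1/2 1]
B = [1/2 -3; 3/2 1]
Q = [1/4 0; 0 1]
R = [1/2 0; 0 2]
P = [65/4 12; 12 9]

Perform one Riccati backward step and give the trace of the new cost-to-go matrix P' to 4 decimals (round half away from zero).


BᵀP = [26.1250 19.5000; -36.7500 -27.0000]
S = R + BᵀPB = [1/2 0; 0 2] + [42.3125 -58.8750; -58.8750 83.2500] = [42.8125 -58.8750; -58.8750 85.2500]
BᵀPA = [16.3750 -58.8750; -23.2500 83.2500]
K = S⁻¹·BᵀPA = [0.1478 -0.6417; -0.1706 0.5334]
A−BK = [0.4142 -1.0790; -0.5511 1.4292]
AᵀP(A−BK) = [0.1121 -0.3413; -0.3413 1.0668]
P' = Q + AᵀP(A−BK) = [0.3621 -0.3413; -0.3413 2.0668]
tr(P') = 2.4288

2.4288


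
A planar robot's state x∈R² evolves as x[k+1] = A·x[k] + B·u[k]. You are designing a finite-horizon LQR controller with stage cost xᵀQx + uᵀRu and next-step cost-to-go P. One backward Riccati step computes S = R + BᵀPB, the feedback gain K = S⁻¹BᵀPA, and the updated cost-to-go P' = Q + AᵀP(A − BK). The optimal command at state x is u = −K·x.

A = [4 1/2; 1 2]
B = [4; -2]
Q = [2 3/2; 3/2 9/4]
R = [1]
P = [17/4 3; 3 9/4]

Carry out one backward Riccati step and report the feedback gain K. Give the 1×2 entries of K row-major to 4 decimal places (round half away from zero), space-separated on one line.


1.7167 0.6833

BᵀP = [11.0000 7.5000]
S = R + BᵀPB = [1] + [29.0000] = [30.0000]
BᵀPA = [51.5000 20.5000]
K = S⁻¹·BᵀPA = [1.7167 0.6833]
A−BK = [-2.8667 -2.2333; 4.4333 3.3667]
AᵀP(A−BK) = [5.8417 3.3083; 3.3083 2.0542]
P' = Q + AᵀP(A−BK) = [7.8417 4.8083; 4.8083 4.3042]
tr(P') = 12.1458


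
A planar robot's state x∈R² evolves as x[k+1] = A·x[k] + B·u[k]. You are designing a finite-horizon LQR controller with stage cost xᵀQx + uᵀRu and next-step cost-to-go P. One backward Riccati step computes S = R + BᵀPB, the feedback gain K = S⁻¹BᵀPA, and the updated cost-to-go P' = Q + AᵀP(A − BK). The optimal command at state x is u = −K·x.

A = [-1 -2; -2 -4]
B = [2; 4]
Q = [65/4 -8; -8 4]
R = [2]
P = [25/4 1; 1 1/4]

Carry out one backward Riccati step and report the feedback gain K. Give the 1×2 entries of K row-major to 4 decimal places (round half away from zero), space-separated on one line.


BᵀP = [16.5000 3.0000]
S = R + BᵀPB = [2] + [45.0000] = [47.0000]
BᵀPA = [-22.5000 -45.0000]
K = S⁻¹·BᵀPA = [-0.4787 -0.9574]
A−BK = [-0.0426 -0.0851; -0.0851 -0.1702]
AᵀP(A−BK) = [0.4787 0.9574; 0.9574 1.9149]
P' = Q + AᵀP(A−BK) = [16.7287 -7.0426; -7.0426 5.9149]
tr(P') = 22.6436

-0.4787 -0.9574


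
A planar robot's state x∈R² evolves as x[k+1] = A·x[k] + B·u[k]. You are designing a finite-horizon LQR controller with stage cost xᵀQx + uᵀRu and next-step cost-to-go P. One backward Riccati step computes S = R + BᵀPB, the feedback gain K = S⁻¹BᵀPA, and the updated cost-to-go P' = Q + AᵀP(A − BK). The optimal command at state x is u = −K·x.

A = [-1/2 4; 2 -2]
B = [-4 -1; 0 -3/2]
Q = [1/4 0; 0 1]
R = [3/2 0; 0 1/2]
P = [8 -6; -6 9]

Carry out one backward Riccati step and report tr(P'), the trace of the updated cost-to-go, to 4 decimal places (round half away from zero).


BᵀP = [-32.0000 24.0000; 1.0000 -7.5000]
S = R + BᵀPB = [3/2 0; 0 1/2] + [128.0000 -4.0000; -4.0000 10.2500] = [129.5000 -4.0000; -4.0000 10.7500]
BᵀPA = [64.0000 -176.0000; -15.5000 19.0000]
K = S⁻¹·BᵀPA = [0.4549 -1.3196; -1.2726 1.2764]
A−BK = [0.0470 -0.0022; 0.0911 -0.0854]
AᵀP(A−BK) = [1.1611 -1.7582; -1.7582 3.4902]
P' = Q + AᵀP(A−BK) = [1.4111 -1.7582; -1.7582 4.4902]
tr(P') = 5.9014

5.9014


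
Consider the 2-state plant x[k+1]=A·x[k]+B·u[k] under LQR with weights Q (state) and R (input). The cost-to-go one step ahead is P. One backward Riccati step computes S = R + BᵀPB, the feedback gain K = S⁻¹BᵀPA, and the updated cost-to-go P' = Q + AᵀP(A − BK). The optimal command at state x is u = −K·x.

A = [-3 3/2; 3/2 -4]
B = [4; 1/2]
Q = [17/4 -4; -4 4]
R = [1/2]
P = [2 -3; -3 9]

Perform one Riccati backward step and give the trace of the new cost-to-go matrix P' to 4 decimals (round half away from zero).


146.9835

BᵀP = [6.5000 -7.5000]
S = R + BᵀPB = [1/2] + [22.2500] = [22.7500]
BᵀPA = [-30.7500 39.7500]
K = S⁻¹·BᵀPA = [-1.3516 1.7473]
A−BK = [2.4066 -5.4890; 2.1758 -4.8736]
AᵀP(A−BK) = [23.6868 -52.0220; -52.0220 115.0467]
P' = Q + AᵀP(A−BK) = [27.9368 -56.0220; -56.0220 119.0467]
tr(P') = 146.9835


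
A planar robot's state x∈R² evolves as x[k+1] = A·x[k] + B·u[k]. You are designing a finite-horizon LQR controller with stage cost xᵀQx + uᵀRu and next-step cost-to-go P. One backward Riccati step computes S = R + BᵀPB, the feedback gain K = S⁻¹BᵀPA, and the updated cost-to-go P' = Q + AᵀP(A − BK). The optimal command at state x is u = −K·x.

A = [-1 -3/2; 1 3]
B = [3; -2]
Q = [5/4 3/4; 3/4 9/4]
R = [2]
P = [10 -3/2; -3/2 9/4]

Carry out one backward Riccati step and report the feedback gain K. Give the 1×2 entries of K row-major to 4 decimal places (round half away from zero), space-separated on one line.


BᵀP = [33.0000 -9.0000]
S = R + BᵀPB = [2] + [117.0000] = [119.0000]
BᵀPA = [-42.0000 -76.5000]
K = S⁻¹·BᵀPA = [-0.3529 -0.6429]
A−BK = [0.0588 0.4286; 0.2941 1.7143]
AᵀP(A−BK) = [0.4265 1.5000; 1.5000 7.0714]
P' = Q + AᵀP(A−BK) = [1.6765 2.2500; 2.2500 9.3214]
tr(P') = 10.9979

-0.3529 -0.6429


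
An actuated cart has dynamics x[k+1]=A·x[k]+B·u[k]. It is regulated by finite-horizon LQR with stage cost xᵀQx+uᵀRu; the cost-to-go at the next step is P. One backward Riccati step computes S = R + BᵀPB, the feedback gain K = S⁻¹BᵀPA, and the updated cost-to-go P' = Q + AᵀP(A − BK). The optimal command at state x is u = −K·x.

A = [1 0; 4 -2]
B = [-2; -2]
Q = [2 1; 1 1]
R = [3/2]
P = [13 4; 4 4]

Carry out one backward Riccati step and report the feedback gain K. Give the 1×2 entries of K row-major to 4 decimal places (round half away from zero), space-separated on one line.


BᵀP = [-34.0000 -16.0000]
S = R + BᵀPB = [3/2] + [100.0000] = [101.5000]
BᵀPA = [-98.0000 32.0000]
K = S⁻¹·BᵀPA = [-0.9655 0.3153]
A−BK = [-0.9310 0.6305; 2.0690 -1.3695]
AᵀP(A−BK) = [14.3793 -9.1034; -9.1034 5.9113]
P' = Q + AᵀP(A−BK) = [16.3793 -8.1034; -8.1034 6.9113]
tr(P') = 23.2906

-0.9655 0.3153


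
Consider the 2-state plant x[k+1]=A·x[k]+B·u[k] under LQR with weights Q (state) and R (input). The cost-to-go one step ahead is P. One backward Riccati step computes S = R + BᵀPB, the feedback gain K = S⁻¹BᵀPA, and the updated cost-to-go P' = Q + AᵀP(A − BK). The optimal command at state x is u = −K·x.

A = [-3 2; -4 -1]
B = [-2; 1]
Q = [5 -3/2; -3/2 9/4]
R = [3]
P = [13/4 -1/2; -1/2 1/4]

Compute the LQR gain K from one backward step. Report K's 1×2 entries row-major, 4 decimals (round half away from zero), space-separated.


BᵀP = [-7.0000 1.2500]
S = R + BᵀPB = [3] + [15.2500] = [18.2500]
BᵀPA = [16.0000 -15.2500]
K = S⁻¹·BᵀPA = [0.8767 -0.8356]
A−BK = [-1.2466 0.3288; -4.8767 -0.1644]
AᵀP(A−BK) = [7.2226 -2.6301; -2.6301 2.5068]
P' = Q + AᵀP(A−BK) = [12.2226 -4.1301; -4.1301 4.7568]
tr(P') = 16.9795

0.8767 -0.8356


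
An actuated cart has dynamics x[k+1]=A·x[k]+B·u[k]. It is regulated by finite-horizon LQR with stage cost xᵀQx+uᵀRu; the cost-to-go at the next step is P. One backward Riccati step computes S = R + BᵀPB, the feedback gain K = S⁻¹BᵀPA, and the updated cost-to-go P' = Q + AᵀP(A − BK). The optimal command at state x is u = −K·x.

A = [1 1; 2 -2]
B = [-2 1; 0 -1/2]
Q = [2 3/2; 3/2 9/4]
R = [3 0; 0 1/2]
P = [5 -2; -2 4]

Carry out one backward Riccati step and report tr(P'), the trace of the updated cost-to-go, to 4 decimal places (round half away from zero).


BᵀP = [-10.0000 4.0000; 6.0000 -4.0000]
S = R + BᵀPB = [3 0; 0 1/2] + [20.0000 -12.0000; -12.0000 8.0000] = [23.0000 -12.0000; -12.0000 8.5000]
BᵀPA = [-2.0000 -18.0000; -2.0000 14.0000]
K = S⁻¹·BᵀPA = [-0.7961 0.2913; -1.3592 2.0583]
A−BK = [0.7670 -0.4757; 1.3204 -0.9709]
AᵀP(A−BK) = [8.6893 -6.3010; -6.3010 5.4272]
P' = Q + AᵀP(A−BK) = [10.6893 -4.8010; -4.8010 7.6772]
tr(P') = 18.3665

18.3665


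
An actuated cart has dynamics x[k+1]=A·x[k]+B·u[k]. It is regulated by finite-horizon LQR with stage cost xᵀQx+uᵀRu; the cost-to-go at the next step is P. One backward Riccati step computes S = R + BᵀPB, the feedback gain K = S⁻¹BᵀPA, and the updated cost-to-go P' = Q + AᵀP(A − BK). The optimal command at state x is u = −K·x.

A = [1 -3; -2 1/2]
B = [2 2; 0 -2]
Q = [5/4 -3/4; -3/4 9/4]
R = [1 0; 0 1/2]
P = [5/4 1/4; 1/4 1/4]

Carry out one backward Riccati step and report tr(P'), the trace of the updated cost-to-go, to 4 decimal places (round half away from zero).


BᵀP = [2.5000 0.5000; 2.0000 0.0000]
S = R + BᵀPB = [1 0; 0 1/2] + [5.0000 4.0000; 4.0000 4.0000] = [6.0000 4.0000; 4.0000 4.5000]
BᵀPA = [1.5000 -7.2500; 2.0000 -6.0000]
K = S⁻¹·BᵀPA = [-0.1136 -0.7841; 0.5455 -0.6364]
A−BK = [0.1364 -0.1591; -0.9091 -0.7727]
AᵀP(A−BK) = [0.3295 0.0739; 0.0739 1.0597]
P' = Q + AᵀP(A−BK) = [1.5795 -0.6761; -0.6761 3.3097]
tr(P') = 4.8892

4.8892


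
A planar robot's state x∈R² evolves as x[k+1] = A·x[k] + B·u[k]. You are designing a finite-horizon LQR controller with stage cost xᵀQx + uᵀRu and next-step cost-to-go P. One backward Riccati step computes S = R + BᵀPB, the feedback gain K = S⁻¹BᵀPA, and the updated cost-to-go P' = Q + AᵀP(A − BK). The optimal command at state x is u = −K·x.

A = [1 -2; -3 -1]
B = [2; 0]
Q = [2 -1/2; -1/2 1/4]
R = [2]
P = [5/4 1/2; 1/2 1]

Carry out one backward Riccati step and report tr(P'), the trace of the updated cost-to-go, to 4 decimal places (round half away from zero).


12.3214

BᵀP = [2.5000 1.0000]
S = R + BᵀPB = [2] + [5.0000] = [7.0000]
BᵀPA = [-0.5000 -6.0000]
K = S⁻¹·BᵀPA = [-0.0714 -0.8571]
A−BK = [1.1429 -0.2857; -3.0000 -1.0000]
AᵀP(A−BK) = [7.2143 2.5714; 2.5714 2.8571]
P' = Q + AᵀP(A−BK) = [9.2143 2.0714; 2.0714 3.1071]
tr(P') = 12.3214


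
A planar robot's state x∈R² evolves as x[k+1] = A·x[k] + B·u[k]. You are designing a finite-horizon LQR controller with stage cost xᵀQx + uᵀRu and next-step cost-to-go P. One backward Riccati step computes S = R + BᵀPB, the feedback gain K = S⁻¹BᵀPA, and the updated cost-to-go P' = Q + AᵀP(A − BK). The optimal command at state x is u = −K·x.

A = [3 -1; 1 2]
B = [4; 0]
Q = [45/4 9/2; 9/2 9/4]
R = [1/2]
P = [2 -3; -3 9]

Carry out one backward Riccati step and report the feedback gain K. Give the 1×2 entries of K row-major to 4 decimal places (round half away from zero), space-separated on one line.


BᵀP = [8.0000 -12.0000]
S = R + BᵀPB = [1/2] + [32.0000] = [32.5000]
BᵀPA = [12.0000 -32.0000]
K = S⁻¹·BᵀPA = [0.3692 -0.9846]
A−BK = [1.5231 2.9385; 1.0000 2.0000]
AᵀP(A−BK) = [4.5692 8.8154; 8.8154 18.4923]
P' = Q + AᵀP(A−BK) = [15.8192 13.3154; 13.3154 20.7423]
tr(P') = 36.5615

0.3692 -0.9846


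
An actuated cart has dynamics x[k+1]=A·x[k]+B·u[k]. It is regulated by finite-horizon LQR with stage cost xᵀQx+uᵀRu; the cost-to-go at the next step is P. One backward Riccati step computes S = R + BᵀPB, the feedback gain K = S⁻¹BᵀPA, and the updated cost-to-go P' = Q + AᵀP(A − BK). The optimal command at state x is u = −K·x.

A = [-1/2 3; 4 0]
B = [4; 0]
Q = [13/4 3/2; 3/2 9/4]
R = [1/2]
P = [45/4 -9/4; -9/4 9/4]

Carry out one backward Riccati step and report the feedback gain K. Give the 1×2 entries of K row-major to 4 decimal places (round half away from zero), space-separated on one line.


BᵀP = [45.0000 -9.0000]
S = R + BᵀPB = [1/2] + [180.0000] = [180.5000]
BᵀPA = [-58.5000 135.0000]
K = S⁻¹·BᵀPA = [-0.3241 0.7479]
A−BK = [0.7964 0.0083; 4.0000 0.0000]
AᵀP(A−BK) = [28.8527 -0.1215; -0.1215 0.2805]
P' = Q + AᵀP(A−BK) = [32.1027 1.3785; 1.3785 2.5305]
tr(P') = 34.6331

-0.3241 0.7479


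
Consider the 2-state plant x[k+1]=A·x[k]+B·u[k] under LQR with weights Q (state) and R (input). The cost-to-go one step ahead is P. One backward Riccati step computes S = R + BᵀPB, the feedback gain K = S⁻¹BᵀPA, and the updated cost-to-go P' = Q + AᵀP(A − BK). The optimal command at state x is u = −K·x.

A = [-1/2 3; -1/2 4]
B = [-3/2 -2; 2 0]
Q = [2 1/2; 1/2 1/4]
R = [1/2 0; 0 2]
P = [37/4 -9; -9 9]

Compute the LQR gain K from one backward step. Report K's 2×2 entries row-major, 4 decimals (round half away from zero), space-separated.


BᵀP = [-31.8750 31.5000; -18.5000 18.0000]
S = R + BᵀPB = [1/2 0; 0 2] + [110.8125 63.7500; 63.7500 37.0000] = [111.3125 63.7500; 63.7500 39.0000]
BᵀPA = [0.1875 30.3750; 0.2500 16.5000]
K = S⁻¹·BᵀPA = [-0.0311 0.4790; 0.0573 -0.3599]
A−BK = [-0.4321 2.9986; -0.4378 3.0419]
AᵀP(A−BK) = [0.0540 -0.3748; -0.3748 2.6387]
P' = Q + AᵀP(A−BK) = [2.0540 0.1252; 0.1252 2.8887]
tr(P') = 4.9427

-0.0311 0.4790 0.0573 -0.3599


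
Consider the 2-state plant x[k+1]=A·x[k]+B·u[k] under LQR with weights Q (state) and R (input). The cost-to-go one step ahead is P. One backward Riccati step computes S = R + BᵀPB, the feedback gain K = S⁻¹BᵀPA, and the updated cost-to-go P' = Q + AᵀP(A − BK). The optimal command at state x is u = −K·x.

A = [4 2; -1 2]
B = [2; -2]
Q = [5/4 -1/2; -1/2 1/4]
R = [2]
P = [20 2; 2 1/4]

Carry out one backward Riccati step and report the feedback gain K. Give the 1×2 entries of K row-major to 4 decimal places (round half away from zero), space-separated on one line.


2.0970 1.1791

BᵀP = [36.0000 3.5000]
S = R + BᵀPB = [2] + [65.0000] = [67.0000]
BᵀPA = [140.5000 79.0000]
K = S⁻¹·BᵀPA = [2.0970 1.1791]
A−BK = [-0.1940 -0.3582; 3.1940 4.3582]
AᵀP(A−BK) = [9.6194 5.8358; 5.8358 3.8507]
P' = Q + AᵀP(A−BK) = [10.8694 5.3358; 5.3358 4.1007]
tr(P') = 14.9701


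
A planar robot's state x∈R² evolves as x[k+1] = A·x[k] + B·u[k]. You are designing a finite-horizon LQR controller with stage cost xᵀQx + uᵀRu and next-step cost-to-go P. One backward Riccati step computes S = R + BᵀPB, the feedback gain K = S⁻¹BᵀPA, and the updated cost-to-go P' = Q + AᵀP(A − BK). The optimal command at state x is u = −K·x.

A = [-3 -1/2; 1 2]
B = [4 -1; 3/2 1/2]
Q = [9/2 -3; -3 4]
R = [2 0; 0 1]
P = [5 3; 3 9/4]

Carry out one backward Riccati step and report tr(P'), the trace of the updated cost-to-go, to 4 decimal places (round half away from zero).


11.1757

BᵀP = [24.5000 15.3750; -3.5000 -1.8750]
S = R + BᵀPB = [2 0; 0 1] + [121.0625 -16.8125; -16.8125 2.5625] = [123.0625 -16.8125; -16.8125 3.5625]
BᵀPA = [-58.1250 18.5000; 8.6250 -2.0000]
K = S⁻¹·BᵀPA = [-0.3985 0.2073; 0.5405 0.4167]
A−BK = [-0.8656 -0.9123; 1.3274 1.4807]
AᵀP(A−BK) = [1.4266 0.9528; 0.9528 1.2491]
P' = Q + AᵀP(A−BK) = [5.9266 -2.0472; -2.0472 5.2491]
tr(P') = 11.1757


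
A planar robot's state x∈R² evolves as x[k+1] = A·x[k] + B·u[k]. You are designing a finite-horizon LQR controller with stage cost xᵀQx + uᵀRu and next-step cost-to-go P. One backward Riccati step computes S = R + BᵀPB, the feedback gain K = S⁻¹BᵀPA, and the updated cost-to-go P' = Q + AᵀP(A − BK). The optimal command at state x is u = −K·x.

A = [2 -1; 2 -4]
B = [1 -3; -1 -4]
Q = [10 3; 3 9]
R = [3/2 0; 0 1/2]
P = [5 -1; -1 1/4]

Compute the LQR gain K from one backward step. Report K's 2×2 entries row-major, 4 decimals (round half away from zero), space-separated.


BᵀP = [6.0000 -1.2500; -11.0000 2.0000]
S = R + BᵀPB = [3/2 0; 0 1/2] + [7.2500 -13.0000; -13.0000 25.0000] = [8.7500 -13.0000; -13.0000 25.5000]
BᵀPA = [9.5000 -1.0000; -18.0000 3.0000]
K = S⁻¹·BᵀPA = [0.1524 0.2494; -0.6282 0.2448]
A−BK = [-0.0370 -0.5150; -0.3603 -2.7714]
AᵀP(A−BK) = [0.2448 0.0370; 0.0370 0.5150]
P' = Q + AᵀP(A−BK) = [10.2448 3.0370; 3.0370 9.5150]
tr(P') = 19.7598

0.1524 0.2494 -0.6282 0.2448


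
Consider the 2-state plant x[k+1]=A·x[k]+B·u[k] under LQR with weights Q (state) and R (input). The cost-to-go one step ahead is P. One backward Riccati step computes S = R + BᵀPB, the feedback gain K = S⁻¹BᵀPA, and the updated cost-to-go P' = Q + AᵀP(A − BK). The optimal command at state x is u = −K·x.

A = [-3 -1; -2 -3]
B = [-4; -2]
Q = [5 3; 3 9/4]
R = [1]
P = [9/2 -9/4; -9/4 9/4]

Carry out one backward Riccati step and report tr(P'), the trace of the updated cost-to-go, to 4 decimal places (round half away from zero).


BᵀP = [-13.5000 4.5000]
S = R + BᵀPB = [1] + [45.0000] = [46.0000]
BᵀPA = [31.5000 0.0000]
K = S⁻¹·BᵀPA = [0.6848 0.0000]
A−BK = [-0.2609 -1.0000; -0.6304 -3.0000]
AᵀP(A−BK) = [0.9293 2.2500; 2.2500 11.2500]
P' = Q + AᵀP(A−BK) = [5.9293 5.2500; 5.2500 13.5000]
tr(P') = 19.4293

19.4293


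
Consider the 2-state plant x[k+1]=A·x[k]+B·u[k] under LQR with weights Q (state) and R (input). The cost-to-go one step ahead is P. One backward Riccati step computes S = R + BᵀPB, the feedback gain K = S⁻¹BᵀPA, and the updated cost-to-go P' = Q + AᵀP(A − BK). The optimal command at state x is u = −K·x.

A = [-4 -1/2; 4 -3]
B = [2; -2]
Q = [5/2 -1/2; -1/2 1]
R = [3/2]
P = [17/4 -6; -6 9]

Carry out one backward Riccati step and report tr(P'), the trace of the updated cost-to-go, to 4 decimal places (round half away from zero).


11.4253

BᵀP = [20.5000 -30.0000]
S = R + BᵀPB = [3/2] + [101.0000] = [102.5000]
BᵀPA = [-202.0000 79.7500]
K = S⁻¹·BᵀPA = [-1.9707 0.7780]
A−BK = [-0.0585 -2.0561; 0.0585 -1.4439]
AᵀP(A−BK) = [5.9122 -2.3341; -2.3341 2.0131]
P' = Q + AᵀP(A−BK) = [8.4122 -2.8341; -2.8341 3.0131]
tr(P') = 11.4253


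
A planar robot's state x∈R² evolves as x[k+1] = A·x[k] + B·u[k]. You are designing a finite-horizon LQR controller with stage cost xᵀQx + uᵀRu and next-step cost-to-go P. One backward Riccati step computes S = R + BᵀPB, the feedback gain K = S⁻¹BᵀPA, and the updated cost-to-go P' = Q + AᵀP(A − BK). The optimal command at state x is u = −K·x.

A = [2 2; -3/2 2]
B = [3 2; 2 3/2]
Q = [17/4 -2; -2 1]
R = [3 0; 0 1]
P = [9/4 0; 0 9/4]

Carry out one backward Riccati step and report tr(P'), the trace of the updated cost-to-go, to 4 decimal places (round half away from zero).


BᵀP = [6.7500 4.5000; 4.5000 3.3750]
S = R + BᵀPB = [3 0; 0 1] + [29.2500 20.2500; 20.2500 14.0625] = [32.2500 20.2500; 20.2500 15.0625]
BᵀPA = [6.7500 22.5000; 3.9375 15.7500]
K = S⁻¹·BᵀPA = [0.2898 0.2638; -0.1282 0.6910]
A−BK = [1.3870 -0.1734; -1.8873 0.4359]
AᵀP(A−BK) = [12.6111 -2.2514; -2.2514 1.1814]
P' = Q + AᵀP(A−BK) = [16.8611 -4.2514; -4.2514 2.1814]
tr(P') = 19.0426

19.0426


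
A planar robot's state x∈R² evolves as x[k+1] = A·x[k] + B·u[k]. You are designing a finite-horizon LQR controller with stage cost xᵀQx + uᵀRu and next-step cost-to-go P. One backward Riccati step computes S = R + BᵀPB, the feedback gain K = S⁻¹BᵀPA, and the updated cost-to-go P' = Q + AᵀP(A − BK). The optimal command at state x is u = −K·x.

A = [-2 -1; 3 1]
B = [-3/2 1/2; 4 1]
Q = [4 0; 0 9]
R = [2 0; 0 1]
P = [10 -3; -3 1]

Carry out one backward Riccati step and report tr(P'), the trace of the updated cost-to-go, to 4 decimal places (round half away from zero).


15.8022

BᵀP = [-27.0000 8.5000; 2.0000 -0.5000]
S = R + BᵀPB = [2 0; 0 1] + [74.5000 -5.0000; -5.0000 0.5000] = [76.5000 -5.0000; -5.0000 1.5000]
BᵀPA = [79.5000 35.5000; -5.5000 -2.5000]
K = S⁻¹·BᵀPA = [1.0223 0.4540; -0.2591 -0.1532]
A−BK = [-0.3370 -0.2423; -0.8301 -0.6630]
AᵀP(A−BK) = [2.3036 1.0613; 1.0613 0.4986]
P' = Q + AᵀP(A−BK) = [6.3036 1.0613; 1.0613 9.4986]
tr(P') = 15.8022


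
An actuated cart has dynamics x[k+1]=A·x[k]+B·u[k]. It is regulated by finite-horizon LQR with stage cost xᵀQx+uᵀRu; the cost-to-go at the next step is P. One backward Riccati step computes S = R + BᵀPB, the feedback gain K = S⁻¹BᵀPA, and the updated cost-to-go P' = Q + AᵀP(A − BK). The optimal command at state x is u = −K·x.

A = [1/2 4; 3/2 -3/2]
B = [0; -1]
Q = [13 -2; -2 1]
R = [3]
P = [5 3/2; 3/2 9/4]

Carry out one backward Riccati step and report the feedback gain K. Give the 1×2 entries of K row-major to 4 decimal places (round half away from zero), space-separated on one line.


-0.7857 -0.5000

BᵀP = [-1.5000 -2.2500]
S = R + BᵀPB = [3] + [2.2500] = [5.2500]
BᵀPA = [-4.1250 -2.6250]
K = S⁻¹·BᵀPA = [-0.7857 -0.5000]
A−BK = [0.5000 4.0000; 0.7143 -2.0000]
AᵀP(A−BK) = [5.3214 10.7500; 10.7500 65.7500]
P' = Q + AᵀP(A−BK) = [18.3214 8.7500; 8.7500 66.7500]
tr(P') = 85.0714


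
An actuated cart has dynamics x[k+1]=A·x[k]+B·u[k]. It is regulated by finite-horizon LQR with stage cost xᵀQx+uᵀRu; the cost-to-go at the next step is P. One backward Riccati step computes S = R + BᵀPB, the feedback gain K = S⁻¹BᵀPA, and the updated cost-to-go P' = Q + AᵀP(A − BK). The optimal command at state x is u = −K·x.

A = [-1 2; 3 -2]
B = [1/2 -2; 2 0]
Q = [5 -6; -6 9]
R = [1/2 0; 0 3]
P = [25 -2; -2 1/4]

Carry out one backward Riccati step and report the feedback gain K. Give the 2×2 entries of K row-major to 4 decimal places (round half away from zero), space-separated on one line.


0.2468 0.1851 0.6427 -1.0180

BᵀP = [8.5000 -0.5000; -50.0000 4.0000]
S = R + BᵀPB = [1/2 0; 0 3] + [3.2500 -17.0000; -17.0000 100.0000] = [3.7500 -17.0000; -17.0000 103.0000]
BᵀPA = [-10.0000 18.0000; 62.0000 -108.0000]
K = S⁻¹·BᵀPA = [0.2468 0.1851; 0.6427 -1.0180]
A−BK = [0.1620 -0.1285; 2.5064 -2.3702]
AᵀP(A−BK) = [1.8721 -2.5334; -2.5334 3.7249]
P' = Q + AᵀP(A−BK) = [6.8721 -8.5334; -8.5334 12.7249]
tr(P') = 19.5970


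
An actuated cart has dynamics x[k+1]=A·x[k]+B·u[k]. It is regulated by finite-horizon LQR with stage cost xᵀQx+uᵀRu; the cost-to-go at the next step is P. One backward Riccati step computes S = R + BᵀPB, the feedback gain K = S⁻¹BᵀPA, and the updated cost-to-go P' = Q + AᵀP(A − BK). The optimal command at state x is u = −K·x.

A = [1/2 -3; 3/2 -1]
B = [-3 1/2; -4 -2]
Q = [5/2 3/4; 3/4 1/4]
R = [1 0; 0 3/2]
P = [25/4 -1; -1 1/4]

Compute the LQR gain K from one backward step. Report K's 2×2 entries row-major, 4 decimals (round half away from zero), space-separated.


-0.1497 0.9605 -0.1056 -0.5690

BᵀP = [-14.7500 2.0000; 5.1250 -1.0000]
S = R + BᵀPB = [1 0; 0 3/2] + [36.2500 -11.3750; -11.3750 4.5625] = [37.2500 -11.3750; -11.3750 6.0625]
BᵀPA = [-4.3750 42.2500; 1.0625 -14.3750]
K = S⁻¹·BᵀPA = [-0.1497 0.9605; -0.1056 -0.5690]
A−BK = [0.1037 0.1659; 0.6899 1.7038]
AᵀP(A−BK) = [0.0823 0.0566; 0.0566 1.7406]
P' = Q + AᵀP(A−BK) = [2.5823 0.8066; 0.8066 1.9906]
tr(P') = 4.5729


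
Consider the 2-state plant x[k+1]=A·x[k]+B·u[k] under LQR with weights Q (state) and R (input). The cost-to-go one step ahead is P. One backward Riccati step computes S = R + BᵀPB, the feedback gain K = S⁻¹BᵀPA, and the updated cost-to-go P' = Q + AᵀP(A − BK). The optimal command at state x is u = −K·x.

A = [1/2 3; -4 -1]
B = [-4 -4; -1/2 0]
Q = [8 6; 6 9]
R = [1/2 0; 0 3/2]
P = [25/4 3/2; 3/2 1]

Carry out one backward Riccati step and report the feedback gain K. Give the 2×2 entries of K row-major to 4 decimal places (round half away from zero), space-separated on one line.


BᵀP = [-25.7500 -6.5000; -25.0000 -6.0000]
S = R + BᵀPB = [1/2 0; 0 3/2] + [106.2500 103.0000; 103.0000 100.0000] = [106.7500 103.0000; 103.0000 101.5000]
BᵀPA = [13.1250 -70.7500; 11.5000 -69.0000]
K = S⁻¹·BᵀPA = [0.6531 -0.3278; -0.5495 -0.3472]
A−BK = [0.9146 0.3002; -3.6734 -1.1639]
AᵀP(A−BK) = [9.3092 2.9197; 2.9197 1.1042]
P' = Q + AᵀP(A−BK) = [17.3092 8.9197; 8.9197 10.1042]
tr(P') = 27.4134

0.6531 -0.3278 -0.5495 -0.3472


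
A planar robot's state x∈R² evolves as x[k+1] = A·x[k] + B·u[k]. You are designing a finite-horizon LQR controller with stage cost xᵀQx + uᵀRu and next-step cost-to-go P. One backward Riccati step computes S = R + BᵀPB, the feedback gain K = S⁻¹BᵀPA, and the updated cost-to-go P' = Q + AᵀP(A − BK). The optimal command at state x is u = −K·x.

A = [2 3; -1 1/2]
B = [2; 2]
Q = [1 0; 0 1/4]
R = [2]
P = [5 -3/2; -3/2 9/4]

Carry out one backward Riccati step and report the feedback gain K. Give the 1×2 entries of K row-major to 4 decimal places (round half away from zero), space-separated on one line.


BᵀP = [7.0000 1.5000]
S = R + BᵀPB = [2] + [17.0000] = [19.0000]
BᵀPA = [12.5000 21.7500]
K = S⁻¹·BᵀPA = [0.6579 1.1447]
A−BK = [0.6842 0.7105; -2.3158 -1.7895]
AᵀP(A−BK) = [20.0263 17.5658; 17.5658 16.1645]
P' = Q + AᵀP(A−BK) = [21.0263 17.5658; 17.5658 16.4145]
tr(P') = 37.4408

0.6579 1.1447


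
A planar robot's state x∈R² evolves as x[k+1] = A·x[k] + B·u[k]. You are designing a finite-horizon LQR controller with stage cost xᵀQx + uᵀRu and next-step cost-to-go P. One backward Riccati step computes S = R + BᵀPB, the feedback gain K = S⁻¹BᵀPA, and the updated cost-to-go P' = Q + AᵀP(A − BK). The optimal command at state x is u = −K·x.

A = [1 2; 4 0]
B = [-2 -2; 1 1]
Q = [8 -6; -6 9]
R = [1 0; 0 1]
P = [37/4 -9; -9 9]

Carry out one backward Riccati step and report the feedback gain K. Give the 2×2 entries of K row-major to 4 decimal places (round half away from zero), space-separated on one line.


0.4879 -0.3333 0.4879 -0.3333

BᵀP = [-27.5000 27.0000; -27.5000 27.0000]
S = R + BᵀPB = [1 0; 0 1] + [82.0000 82.0000; 82.0000 82.0000] = [83.0000 82.0000; 82.0000 83.0000]
BᵀPA = [80.5000 -55.0000; 80.5000 -55.0000]
K = S⁻¹·BᵀPA = [0.4879 -0.3333; 0.4879 -0.3333]
A−BK = [2.9515 0.6667; 3.0242 0.6667]
AᵀP(A−BK) = [2.7015 0.1667; 0.1667 0.3333]
P' = Q + AᵀP(A−BK) = [10.7015 -5.8333; -5.8333 9.3333]
tr(P') = 20.0348


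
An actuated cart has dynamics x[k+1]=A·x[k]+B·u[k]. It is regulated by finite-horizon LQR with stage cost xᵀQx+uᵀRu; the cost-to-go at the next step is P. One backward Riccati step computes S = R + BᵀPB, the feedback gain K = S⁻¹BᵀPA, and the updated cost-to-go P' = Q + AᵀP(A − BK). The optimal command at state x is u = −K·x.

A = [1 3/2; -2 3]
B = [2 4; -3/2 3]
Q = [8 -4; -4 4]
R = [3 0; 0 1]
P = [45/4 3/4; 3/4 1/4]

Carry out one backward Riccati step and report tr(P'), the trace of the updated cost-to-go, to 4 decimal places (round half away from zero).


BᵀP = [21.3750 1.1250; 47.2500 3.7500]
S = R + BᵀPB = [3 0; 0 1] + [41.0625 88.8750; 88.8750 200.2500] = [44.0625 88.8750; 88.8750 201.2500]
BᵀPA = [19.1250 35.4375; 39.7500 82.1250]
K = S⁻¹·BᵀPA = [0.3263 -0.1724; 0.0534 0.4842]
A−BK = [0.1337 -0.0920; -1.6708 1.2887]
AᵀP(A−BK) = [0.8862 -0.5751; -0.5751 0.6562]
P' = Q + AᵀP(A−BK) = [8.8862 -4.5751; -4.5751 4.6562]
tr(P') = 13.5424

13.5424


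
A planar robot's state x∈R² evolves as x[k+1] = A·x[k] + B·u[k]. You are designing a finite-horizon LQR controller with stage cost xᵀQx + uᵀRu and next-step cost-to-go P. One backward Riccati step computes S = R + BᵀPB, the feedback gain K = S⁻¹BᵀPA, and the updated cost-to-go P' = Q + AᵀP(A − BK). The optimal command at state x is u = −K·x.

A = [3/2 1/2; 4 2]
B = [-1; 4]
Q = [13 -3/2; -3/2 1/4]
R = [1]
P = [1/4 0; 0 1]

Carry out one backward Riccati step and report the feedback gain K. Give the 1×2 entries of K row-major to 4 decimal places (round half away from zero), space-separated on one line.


BᵀP = [-0.2500 4.0000]
S = R + BᵀPB = [1] + [16.2500] = [17.2500]
BᵀPA = [15.6250 7.8750]
K = S⁻¹·BᵀPA = [0.9058 0.4565]
A−BK = [2.4058 0.9565; 0.3768 0.1739]
AᵀP(A−BK) = [2.4094 1.0543; 1.0543 0.4674]
P' = Q + AᵀP(A−BK) = [15.4094 -0.4457; -0.4457 0.7174]
tr(P') = 16.1268

0.9058 0.4565


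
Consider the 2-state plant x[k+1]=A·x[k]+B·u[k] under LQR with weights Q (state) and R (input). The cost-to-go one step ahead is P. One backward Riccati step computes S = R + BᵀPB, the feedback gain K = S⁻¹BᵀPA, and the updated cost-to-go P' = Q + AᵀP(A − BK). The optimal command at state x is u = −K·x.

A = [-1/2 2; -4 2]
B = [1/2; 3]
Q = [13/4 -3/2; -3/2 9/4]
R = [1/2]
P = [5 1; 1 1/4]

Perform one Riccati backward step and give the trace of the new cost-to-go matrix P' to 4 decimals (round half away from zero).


BᵀP = [5.5000 1.2500]
S = R + BᵀPB = [1/2] + [6.5000] = [7.0000]
BᵀPA = [-7.7500 13.5000]
K = S⁻¹·BᵀPA = [-1.1071 1.9286]
A−BK = [0.0536 1.0357; -0.6786 -3.7857]
AᵀP(A−BK) = [0.6696 -1.0536; -1.0536 2.9643]
P' = Q + AᵀP(A−BK) = [3.9196 -2.5536; -2.5536 5.2143]
tr(P') = 9.1339

9.1339


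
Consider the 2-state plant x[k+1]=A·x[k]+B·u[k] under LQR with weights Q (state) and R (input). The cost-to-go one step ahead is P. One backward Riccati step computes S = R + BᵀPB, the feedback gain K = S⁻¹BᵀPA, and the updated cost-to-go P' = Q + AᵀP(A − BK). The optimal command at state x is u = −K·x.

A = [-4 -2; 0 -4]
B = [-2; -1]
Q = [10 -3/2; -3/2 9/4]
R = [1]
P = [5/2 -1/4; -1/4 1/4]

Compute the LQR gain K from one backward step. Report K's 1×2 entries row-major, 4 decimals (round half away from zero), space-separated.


BᵀP = [-4.7500 0.2500]
S = R + BᵀPB = [1] + [9.2500] = [10.2500]
BᵀPA = [19.0000 8.5000]
K = S⁻¹·BᵀPA = [1.8537 0.8293]
A−BK = [-0.2927 -0.3415; 1.8537 -3.1707]
AᵀP(A−BK) = [4.7805 0.2439; 0.2439 2.9512]
P' = Q + AᵀP(A−BK) = [14.7805 -1.2561; -1.2561 5.2012]
tr(P') = 19.9817

1.8537 0.8293


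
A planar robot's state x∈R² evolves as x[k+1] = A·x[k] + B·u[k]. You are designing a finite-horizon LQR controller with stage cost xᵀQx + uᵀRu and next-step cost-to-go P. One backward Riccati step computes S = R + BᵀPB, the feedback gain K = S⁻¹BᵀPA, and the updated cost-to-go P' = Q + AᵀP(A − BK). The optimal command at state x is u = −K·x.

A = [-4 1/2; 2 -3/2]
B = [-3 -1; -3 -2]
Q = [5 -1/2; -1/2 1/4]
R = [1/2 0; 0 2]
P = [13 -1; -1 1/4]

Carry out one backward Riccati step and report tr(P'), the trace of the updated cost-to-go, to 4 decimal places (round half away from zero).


BᵀP = [-36.0000 2.2500; -11.0000 0.5000]
S = R + BᵀPB = [1/2 0; 0 2] + [101.2500 31.5000; 31.5000 10.0000] = [101.7500 31.5000; 31.5000 12.0000]
BᵀPA = [148.5000 -21.3750; 45.0000 -6.2500]
K = S⁻¹·BᵀPA = [1.5934 -0.2607; -0.4328 0.1634]
A−BK = [0.3475 -0.1186; 5.9148 -1.9552]
AᵀP(A−BK) = [7.8492 -2.3951; -2.3951 0.7622]
P' = Q + AᵀP(A−BK) = [12.8492 -2.8951; -2.8951 1.0122]
tr(P') = 13.8613

13.8613


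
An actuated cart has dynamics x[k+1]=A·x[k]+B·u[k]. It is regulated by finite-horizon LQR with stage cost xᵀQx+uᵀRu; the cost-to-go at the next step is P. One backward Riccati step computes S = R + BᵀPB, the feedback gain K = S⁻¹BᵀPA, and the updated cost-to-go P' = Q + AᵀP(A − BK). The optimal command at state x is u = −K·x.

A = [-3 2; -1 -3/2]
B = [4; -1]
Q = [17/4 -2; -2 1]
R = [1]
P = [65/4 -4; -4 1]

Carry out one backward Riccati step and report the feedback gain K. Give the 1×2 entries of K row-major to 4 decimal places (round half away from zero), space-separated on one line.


BᵀP = [69.0000 -17.0000]
S = R + BᵀPB = [1] + [293.0000] = [294.0000]
BᵀPA = [-190.0000 163.5000]
K = S⁻¹·BᵀPA = [-0.6463 0.5561]
A−BK = [-0.4150 -0.2245; -1.6463 -0.9439]
AᵀP(A−BK) = [0.4609 -0.3367; -0.3367 0.3240]
P' = Q + AᵀP(A−BK) = [4.7109 -2.3367; -2.3367 1.3240]
tr(P') = 6.0349

-0.6463 0.5561


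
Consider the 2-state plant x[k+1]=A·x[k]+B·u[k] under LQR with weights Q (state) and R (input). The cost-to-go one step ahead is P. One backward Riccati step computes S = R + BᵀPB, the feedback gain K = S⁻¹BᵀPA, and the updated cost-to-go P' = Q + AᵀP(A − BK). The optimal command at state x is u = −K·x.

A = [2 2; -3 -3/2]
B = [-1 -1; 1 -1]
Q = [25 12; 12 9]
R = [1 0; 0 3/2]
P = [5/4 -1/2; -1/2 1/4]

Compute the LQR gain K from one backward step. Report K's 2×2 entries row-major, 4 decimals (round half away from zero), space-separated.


-1.5417 -1.2292 -0.3542 -0.3229

BᵀP = [-1.7500 0.7500; -0.7500 0.2500]
S = R + BᵀPB = [1 0; 0 3/2] + [2.5000 1.0000; 1.0000 0.5000] = [3.5000 1.0000; 1.0000 2.0000]
BᵀPA = [-5.7500 -4.6250; -2.2500 -1.8750]
K = S⁻¹·BᵀPA = [-1.5417 -1.2292; -0.3542 -0.3229]
A−BK = [0.1042 0.4479; -1.8125 -0.5938]
AᵀP(A−BK) = [3.5885 2.8307; 2.8307 2.2721]
P' = Q + AᵀP(A−BK) = [28.5885 14.8307; 14.8307 11.2721]
tr(P') = 39.8607


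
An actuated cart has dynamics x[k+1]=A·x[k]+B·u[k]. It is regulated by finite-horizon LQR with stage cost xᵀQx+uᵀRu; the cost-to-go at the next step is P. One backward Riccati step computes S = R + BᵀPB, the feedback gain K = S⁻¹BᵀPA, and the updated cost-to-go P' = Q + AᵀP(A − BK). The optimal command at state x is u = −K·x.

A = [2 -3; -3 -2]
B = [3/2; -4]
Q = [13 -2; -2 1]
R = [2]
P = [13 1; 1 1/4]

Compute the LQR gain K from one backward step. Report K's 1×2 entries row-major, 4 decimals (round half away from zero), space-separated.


1.2688 -2.0430

BᵀP = [15.5000 0.5000]
S = R + BᵀPB = [2] + [21.2500] = [23.2500]
BᵀPA = [29.5000 -47.5000]
K = S⁻¹·BᵀPA = [1.2688 -2.0430]
A−BK = [0.0968 0.0645; 2.0753 -10.1720]
AᵀP(A−BK) = [4.8199 -11.2312; -11.2312 32.9570]
P' = Q + AᵀP(A−BK) = [17.8199 -13.2312; -13.2312 33.9570]
tr(P') = 51.7769


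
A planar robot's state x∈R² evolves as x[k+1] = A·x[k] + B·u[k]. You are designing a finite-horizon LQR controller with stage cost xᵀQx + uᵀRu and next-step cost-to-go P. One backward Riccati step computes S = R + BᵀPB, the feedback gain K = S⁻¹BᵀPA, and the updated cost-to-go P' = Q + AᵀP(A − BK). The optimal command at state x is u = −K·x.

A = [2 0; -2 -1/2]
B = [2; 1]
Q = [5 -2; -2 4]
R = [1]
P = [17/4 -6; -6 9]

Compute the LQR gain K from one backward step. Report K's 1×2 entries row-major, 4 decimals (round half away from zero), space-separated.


3.6667 0.5000

BᵀP = [2.5000 -3.0000]
S = R + BᵀPB = [1] + [2.0000] = [3.0000]
BᵀPA = [11.0000 1.5000]
K = S⁻¹·BᵀPA = [3.6667 0.5000]
A−BK = [-5.3333 -1.0000; -5.6667 -1.0000]
AᵀP(A−BK) = [60.6667 9.5000; 9.5000 1.5000]
P' = Q + AᵀP(A−BK) = [65.6667 7.5000; 7.5000 5.5000]
tr(P') = 71.1667


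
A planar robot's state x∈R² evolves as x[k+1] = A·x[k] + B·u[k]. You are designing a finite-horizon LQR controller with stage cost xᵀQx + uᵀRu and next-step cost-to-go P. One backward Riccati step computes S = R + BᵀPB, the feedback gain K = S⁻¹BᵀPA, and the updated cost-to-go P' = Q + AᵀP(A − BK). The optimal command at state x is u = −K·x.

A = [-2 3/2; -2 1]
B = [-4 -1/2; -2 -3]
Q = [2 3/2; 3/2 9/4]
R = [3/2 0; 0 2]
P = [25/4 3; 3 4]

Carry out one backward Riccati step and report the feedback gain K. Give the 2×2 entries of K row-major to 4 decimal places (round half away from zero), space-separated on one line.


BᵀP = [-31.0000 -20.0000; -12.1250 -13.5000]
S = R + BᵀPB = [3/2 0; 0 2] + [164.0000 75.5000; 75.5000 46.5625] = [165.5000 75.5000; 75.5000 48.5625]
BᵀPA = [102.0000 -66.5000; 51.2500 -31.6875]
K = S⁻¹·BᵀPA = [0.4639 -0.3582; 0.3342 -0.0957]
A−BK = [0.0226 0.0195; -0.0698 -0.0033]
AᵀP(A−BK) = [0.5593 -0.3138; -0.3138 0.2128]
P' = Q + AᵀP(A−BK) = [2.5593 1.1862; 1.1862 2.4628]
tr(P') = 5.0221

0.4639 -0.3582 0.3342 -0.0957


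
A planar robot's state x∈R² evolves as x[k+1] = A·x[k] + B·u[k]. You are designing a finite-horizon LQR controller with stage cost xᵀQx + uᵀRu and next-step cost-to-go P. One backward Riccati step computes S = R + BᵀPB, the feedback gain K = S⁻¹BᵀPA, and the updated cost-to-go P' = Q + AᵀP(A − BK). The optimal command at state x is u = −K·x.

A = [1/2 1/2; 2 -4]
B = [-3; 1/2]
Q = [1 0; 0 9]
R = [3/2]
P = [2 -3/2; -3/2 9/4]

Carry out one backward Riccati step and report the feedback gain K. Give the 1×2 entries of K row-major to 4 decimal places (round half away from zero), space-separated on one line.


0.3206 -1.0534

BᵀP = [-6.7500 5.6250]
S = R + BᵀPB = [3/2] + [23.0625] = [24.5625]
BᵀPA = [7.8750 -25.8750]
K = S⁻¹·BᵀPA = [0.3206 -1.0534]
A−BK = [1.4618 -2.6603; 1.8397 -3.4733]
AᵀP(A−BK) = [3.9752 -7.7042; -7.7042 15.2424]
P' = Q + AᵀP(A−BK) = [4.9752 -7.7042; -7.7042 24.2424]
tr(P') = 29.2176


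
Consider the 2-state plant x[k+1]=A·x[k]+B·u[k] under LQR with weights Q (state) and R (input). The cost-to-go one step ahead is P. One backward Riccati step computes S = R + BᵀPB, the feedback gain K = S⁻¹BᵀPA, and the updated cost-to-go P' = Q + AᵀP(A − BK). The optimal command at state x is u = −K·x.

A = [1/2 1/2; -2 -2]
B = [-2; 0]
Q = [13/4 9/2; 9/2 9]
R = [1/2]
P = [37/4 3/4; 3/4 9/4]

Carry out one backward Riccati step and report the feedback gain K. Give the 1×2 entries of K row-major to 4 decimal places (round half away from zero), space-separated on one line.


-0.1667 -0.1667

BᵀP = [-18.5000 -1.5000]
S = R + BᵀPB = [1/2] + [37.0000] = [37.5000]
BᵀPA = [-6.2500 -6.2500]
K = S⁻¹·BᵀPA = [-0.1667 -0.1667]
A−BK = [0.1667 0.1667; -2.0000 -2.0000]
AᵀP(A−BK) = [8.7708 8.7708; 8.7708 8.7708]
P' = Q + AᵀP(A−BK) = [12.0208 13.2708; 13.2708 17.7708]
tr(P') = 29.7917
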